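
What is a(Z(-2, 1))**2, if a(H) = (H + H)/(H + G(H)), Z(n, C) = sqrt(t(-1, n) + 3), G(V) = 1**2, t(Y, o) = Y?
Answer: 8/(1 + sqrt(2))**2 ≈ 1.3726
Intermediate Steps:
G(V) = 1
Z(n, C) = sqrt(2) (Z(n, C) = sqrt(-1 + 3) = sqrt(2))
a(H) = 2*H/(1 + H) (a(H) = (H + H)/(H + 1) = (2*H)/(1 + H) = 2*H/(1 + H))
a(Z(-2, 1))**2 = (2*sqrt(2)/(1 + sqrt(2)))**2 = 8/(1 + sqrt(2))**2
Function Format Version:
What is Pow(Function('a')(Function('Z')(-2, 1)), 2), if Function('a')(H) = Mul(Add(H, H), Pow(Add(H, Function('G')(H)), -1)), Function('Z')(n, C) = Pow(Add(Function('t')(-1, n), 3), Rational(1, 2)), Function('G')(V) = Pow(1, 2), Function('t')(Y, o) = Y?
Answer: Mul(8, Pow(Add(1, Pow(2, Rational(1, 2))), -2)) ≈ 1.3726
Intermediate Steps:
Function('G')(V) = 1
Function('Z')(n, C) = Pow(2, Rational(1, 2)) (Function('Z')(n, C) = Pow(Add(-1, 3), Rational(1, 2)) = Pow(2, Rational(1, 2)))
Function('a')(H) = Mul(2, H, Pow(Add(1, H), -1)) (Function('a')(H) = Mul(Add(H, H), Pow(Add(H, 1), -1)) = Mul(Mul(2, H), Pow(Add(1, H), -1)) = Mul(2, H, Pow(Add(1, H), -1)))
Pow(Function('a')(Function('Z')(-2, 1)), 2) = Pow(Mul(2, Pow(2, Rational(1, 2)), Pow(Add(1, Pow(2, Rational(1, 2))), -1)), 2) = Mul(8, Pow(Add(1, Pow(2, Rational(1, 2))), -2))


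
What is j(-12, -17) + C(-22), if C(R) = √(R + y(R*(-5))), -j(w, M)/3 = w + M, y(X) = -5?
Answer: 87 + 3*I*√3 ≈ 87.0 + 5.1962*I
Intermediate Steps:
j(w, M) = -3*M - 3*w (j(w, M) = -3*(w + M) = -3*(M + w) = -3*M - 3*w)
C(R) = √(-5 + R) (C(R) = √(R - 5) = √(-5 + R))
j(-12, -17) + C(-22) = (-3*(-17) - 3*(-12)) + √(-5 - 22) = (51 + 36) + √(-27) = 87 + 3*I*√3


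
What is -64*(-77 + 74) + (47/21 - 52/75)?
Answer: 101611/525 ≈ 193.54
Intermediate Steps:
-64*(-77 + 74) + (47/21 - 52/75) = -64*(-3) + (47*(1/21) - 52*1/75) = 192 + (47/21 - 52/75) = 192 + 811/525 = 101611/525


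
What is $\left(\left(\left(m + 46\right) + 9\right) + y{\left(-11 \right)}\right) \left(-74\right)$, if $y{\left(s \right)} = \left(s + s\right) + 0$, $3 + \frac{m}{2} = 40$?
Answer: $-7918$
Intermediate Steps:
$m = 74$ ($m = -6 + 2 \cdot 40 = -6 + 80 = 74$)
$y{\left(s \right)} = 2 s$ ($y{\left(s \right)} = 2 s + 0 = 2 s$)
$\left(\left(\left(m + 46\right) + 9\right) + y{\left(-11 \right)}\right) \left(-74\right) = \left(\left(\left(74 + 46\right) + 9\right) + 2 \left(-11\right)\right) \left(-74\right) = \left(\left(120 + 9\right) - 22\right) \left(-74\right) = \left(129 - 22\right) \left(-74\right) = 107 \left(-74\right) = -7918$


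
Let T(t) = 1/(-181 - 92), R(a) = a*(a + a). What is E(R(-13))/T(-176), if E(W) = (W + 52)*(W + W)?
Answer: -71973720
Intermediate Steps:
R(a) = 2*a² (R(a) = a*(2*a) = 2*a²)
E(W) = 2*W*(52 + W) (E(W) = (52 + W)*(2*W) = 2*W*(52 + W))
T(t) = -1/273 (T(t) = 1/(-273) = -1/273)
E(R(-13))/T(-176) = (2*(2*(-13)²)*(52 + 2*(-13)²))/(-1/273) = (2*(2*169)*(52 + 2*169))*(-273) = (2*338*(52 + 338))*(-273) = (2*338*390)*(-273) = 263640*(-273) = -71973720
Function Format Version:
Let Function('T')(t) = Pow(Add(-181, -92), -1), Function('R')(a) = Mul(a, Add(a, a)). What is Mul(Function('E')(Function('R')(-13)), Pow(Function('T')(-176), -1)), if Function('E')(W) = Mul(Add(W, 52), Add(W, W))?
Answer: -71973720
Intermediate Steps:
Function('R')(a) = Mul(2, Pow(a, 2)) (Function('R')(a) = Mul(a, Mul(2, a)) = Mul(2, Pow(a, 2)))
Function('E')(W) = Mul(2, W, Add(52, W)) (Function('E')(W) = Mul(Add(52, W), Mul(2, W)) = Mul(2, W, Add(52, W)))
Function('T')(t) = Rational(-1, 273) (Function('T')(t) = Pow(-273, -1) = Rational(-1, 273))
Mul(Function('E')(Function('R')(-13)), Pow(Function('T')(-176), -1)) = Mul(Mul(2, Mul(2, Pow(-13, 2)), Add(52, Mul(2, Pow(-13, 2)))), Pow(Rational(-1, 273), -1)) = Mul(Mul(2, Mul(2, 169), Add(52, Mul(2, 169))), -273) = Mul(Mul(2, 338, Add(52, 338)), -273) = Mul(Mul(2, 338, 390), -273) = Mul(263640, -273) = -71973720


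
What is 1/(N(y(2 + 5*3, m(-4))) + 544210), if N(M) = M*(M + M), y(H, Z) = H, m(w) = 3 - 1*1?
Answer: 1/544788 ≈ 1.8356e-6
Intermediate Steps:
m(w) = 2 (m(w) = 3 - 1 = 2)
N(M) = 2*M² (N(M) = M*(2*M) = 2*M²)
1/(N(y(2 + 5*3, m(-4))) + 544210) = 1/(2*(2 + 5*3)² + 544210) = 1/(2*(2 + 15)² + 544210) = 1/(2*17² + 544210) = 1/(2*289 + 544210) = 1/(578 + 544210) = 1/544788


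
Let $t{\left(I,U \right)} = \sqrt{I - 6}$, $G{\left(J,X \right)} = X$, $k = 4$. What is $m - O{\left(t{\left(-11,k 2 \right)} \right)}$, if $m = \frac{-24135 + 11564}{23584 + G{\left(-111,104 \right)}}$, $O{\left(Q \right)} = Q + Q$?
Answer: $- \frac{12571}{23688} - 2 i \sqrt{17} \approx -0.53069 - 8.2462 i$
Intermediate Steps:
$t{\left(I,U \right)} = \sqrt{-6 + I}$
$O{\left(Q \right)} = 2 Q$
$m = - \frac{12571}{23688}$ ($m = \frac{-24135 + 11564}{23584 + 104} = - \frac{12571}{23688} \approx -0.53069$)
$m - O{\left(t{\left(-11,k 2 \right)} \right)} = - \frac{12571}{23688} - 2 \sqrt{-6 - 11} = - \frac{12571}{23688} - 2 \sqrt{-17} = - \frac{12571}{23688} - 2 i \sqrt{17}$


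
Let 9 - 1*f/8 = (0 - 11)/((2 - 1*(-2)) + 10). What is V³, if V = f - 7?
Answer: 124251499/343 ≈ 3.6225e+5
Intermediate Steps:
f = 548/7 (f = 72 - 8*(0 - 11)/((2 - 1*(-2)) + 10) = 72 - (-88)/((2 + 2) + 10) = 72 - (-88)/(4 + 10) = 72 - (-88)/14 = 72 - 8*(-11/14) = 72 + 44/7 = 548/7 ≈ 78.286)
V = 499/7 (V = 548/7 - 7 = 499/7 ≈ 71.286)
V³ = (499/7)³ = 124251499/343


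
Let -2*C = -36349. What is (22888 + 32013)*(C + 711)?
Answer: 2073665671/2 ≈ 1.0368e+9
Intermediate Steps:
C = 36349/2 (C = -½*(-36349) = 36349/2 ≈ 18175.)
(22888 + 32013)*(C + 711) = (22888 + 32013)*(36349/2 + 711) = 54901*(37771/2) = 2073665671/2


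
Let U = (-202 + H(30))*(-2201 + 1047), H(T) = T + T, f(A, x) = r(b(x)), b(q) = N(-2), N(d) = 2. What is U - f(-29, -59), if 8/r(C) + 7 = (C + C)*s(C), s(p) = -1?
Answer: 1802556/11 ≈ 1.6387e+5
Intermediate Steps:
b(q) = 2
r(C) = 8/(-7 - 2*C) (r(C) = 8/(-7 + (C + C)*(-1)) = 8/(-7 + (2*C)*(-1)) = 8/(-7 - 2*C))
f(A, x) = -8/11 (f(A, x) = 8/(-7 - 2*2) = 8/(-7 - 4) = 8/(-11) = 8*(-1/11) = -8/11)
H(T) = 2*T
U = 163868 (U = (-202 + 2*30)*(-2201 + 1047) = (-202 + 60)*(-1154) = -142*(-1154) = 163868)
U - f(-29, -59) = 163868 - 1*(-8/11) = 163868 + 8/11 = 1802556/11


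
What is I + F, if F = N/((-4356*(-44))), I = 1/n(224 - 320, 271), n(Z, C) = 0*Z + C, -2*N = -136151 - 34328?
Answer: 46583137/103881888 ≈ 0.44842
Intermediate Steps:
N = 170479/2 (N = -(-136151 - 34328)/2 = -1/2*(-170479) = 170479/2 ≈ 85240.)
n(Z, C) = C (n(Z, C) = 0 + C = C)
I = 1/271 ≈ 0.0036900
F = 170479/383328 (F = 170479/(2*((-4356*(-44)))) = (170479/2)/191664 = (170479/2)*(1/191664) = 170479/383328 ≈ 0.44473)
I + F = 1/271 + 170479/383328 = 46583137/103881888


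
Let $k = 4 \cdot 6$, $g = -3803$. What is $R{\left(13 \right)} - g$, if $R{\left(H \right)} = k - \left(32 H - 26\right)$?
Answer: $3437$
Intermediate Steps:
$k = 24$
$R{\left(H \right)} = 50 - 32 H$ ($R{\left(H \right)} = 24 - \left(32 H - 26\right) = 24 - \left(-26 + 32 H\right) = 50 - 32 H$)
$R{\left(13 \right)} - g = \left(50 - 416\right) - -3803 = \left(50 - 416\right) + 3803 = -366 + 3803 = 3437$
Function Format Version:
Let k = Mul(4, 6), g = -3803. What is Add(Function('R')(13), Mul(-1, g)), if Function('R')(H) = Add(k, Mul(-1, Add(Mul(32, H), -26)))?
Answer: 3437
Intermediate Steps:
k = 24
Function('R')(H) = Add(50, Mul(-32, H)) (Function('R')(H) = Add(24, Mul(-1, Add(Mul(32, H), -26))) = Add(24, Mul(-1, Add(-26, Mul(32, H)))) = Add(24, Add(26, Mul(-32, H))) = Add(50, Mul(-32, H)))
Add(Function('R')(13), Mul(-1, g)) = Add(Add(50, Mul(-32, 13)), Mul(-1, -3803)) = Add(Add(50, -416), 3803) = Add(-366, 3803) = 3437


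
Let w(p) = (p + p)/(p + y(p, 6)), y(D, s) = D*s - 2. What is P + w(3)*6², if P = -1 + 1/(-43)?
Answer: 8452/817 ≈ 10.345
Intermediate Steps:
y(D, s) = -2 + D*s
w(p) = 2*p/(-2 + 7*p) (w(p) = (p + p)/(p + (-2 + p*6)) = (2*p)/(p + (-2 + 6*p)) = (2*p)/(-2 + 7*p) = 2*p/(-2 + 7*p))
P = -44/43 (P = -1 - 1/43 = -44/43 ≈ -1.0233)
P + w(3)*6² = -44/43 + (2*3/(-2 + 7*3))*6² = -44/43 + (2*3/(-2 + 21))*36 = -44/43 + (2*3/19)*36 = -44/43 + (2*3*(1/19))*36 = -44/43 + (6/19)*36 = -44/43 + 216/19 = 8452/817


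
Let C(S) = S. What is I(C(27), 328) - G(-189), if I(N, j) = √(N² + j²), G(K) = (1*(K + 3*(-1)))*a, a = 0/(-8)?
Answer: √108313 ≈ 329.11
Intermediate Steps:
a = 0 (a = 0*(-⅛) = 0)
G(K) = 0 (G(K) = (1*(K + 3*(-1)))*0 = (1*(K - 3))*0 = (1*(-3 + K))*0 = (-3 + K)*0 = 0)
I(C(27), 328) - G(-189) = √(27² + 328²) - 1*0 = √(729 + 107584) + 0 = √108313 + 0 = √108313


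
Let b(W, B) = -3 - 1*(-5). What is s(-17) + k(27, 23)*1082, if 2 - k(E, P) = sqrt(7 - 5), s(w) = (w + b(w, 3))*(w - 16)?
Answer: 2659 - 1082*sqrt(2) ≈ 1128.8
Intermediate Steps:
b(W, B) = 2 (b(W, B) = -3 + 5 = 2)
s(w) = (-16 + w)*(2 + w) (s(w) = (w + 2)*(w - 16) = (2 + w)*(-16 + w) = (-16 + w)*(2 + w))
k(E, P) = 2 - sqrt(2) (k(E, P) = 2 - sqrt(7 - 5) = 2 - sqrt(2))
s(-17) + k(27, 23)*1082 = (-32 + (-17)**2 - 14*(-17)) + (2 - sqrt(2))*1082 = (-32 + 289 + 238) + (2164 - 1082*sqrt(2)) = 495 + (2164 - 1082*sqrt(2)) = 2659 - 1082*sqrt(2)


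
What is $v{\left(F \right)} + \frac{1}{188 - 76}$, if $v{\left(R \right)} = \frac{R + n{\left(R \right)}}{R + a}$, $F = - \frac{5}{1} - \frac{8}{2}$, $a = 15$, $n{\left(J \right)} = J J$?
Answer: $\frac{1345}{112} \approx 12.009$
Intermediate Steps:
$n{\left(J \right)} = J^{2}$
$F = -9$ ($F = \left(-5\right) 1 - 4 = -5 - 4 = -9$)
$v{\left(R \right)} = \frac{R + R^{2}}{15 + R}$ ($v{\left(R \right)} = \frac{R + R^{2}}{R + 15} = \frac{R + R^{2}}{15 + R}$)
$v{\left(F \right)} + \frac{1}{188 - 76} = - \frac{9 \left(1 - 9\right)}{15 - 9} + \frac{1}{188 - 76} = \left(-9\right) \frac{1}{6} \left(-8\right) + \frac{1}{112} = 12 + \frac{1}{112} = \frac{1345}{112}$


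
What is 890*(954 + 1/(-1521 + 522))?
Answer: 848210050/999 ≈ 8.4906e+5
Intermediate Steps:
890*(954 + 1/(-1521 + 522)) = 890*(954 + 1/(-999)) = 890*(954 - 1/999) = 890*(953045/999) = 848210050/999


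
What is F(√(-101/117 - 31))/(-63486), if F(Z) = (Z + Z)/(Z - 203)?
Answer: -3728/153165720483 + 812*I*√3029/51055240161 ≈ -2.434e-8 + 8.7532e-7*I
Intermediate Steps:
F(Z) = 2*Z/(-203 + Z) (F(Z) = (2*Z)/(-203 + Z) = 2*Z/(-203 + Z))
F(√(-101/117 - 31))/(-63486) = (2*√(-101/117 - 31)/(-203 + √(-101/117 - 31)))/(-63486) = (2*√(-101*1/117 - 31)/(-203 + √(-101*1/117 - 31)))*(-1/63486) = (2*√(-101/117 - 31)/(-203 + √(-101/117 - 31)))*(-1/63486) = (2*√(-3728/117)/(-203 + √(-3728/117)))*(-1/63486) = (2*(4*I*√3029/39)/(-203 + 4*I*√3029/39))*(-1/63486) = (8*I*√3029/(39*(-203 + 4*I*√3029/39)))*(-1/63486) = -4*I*√3029/(1237977*(-203 + 4*I*√3029/39))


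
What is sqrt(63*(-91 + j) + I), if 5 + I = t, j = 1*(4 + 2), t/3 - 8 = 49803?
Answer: sqrt(144073) ≈ 379.57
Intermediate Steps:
t = 149433 (t = 24 + 3*49803 = 24 + 149409 = 149433)
j = 6 (j = 1*6 = 6)
I = 149428 (I = -5 + 149433 = 149428)
sqrt(63*(-91 + j) + I) = sqrt(63*(-91 + 6) + 149428) = sqrt(63*(-85) + 149428) = sqrt(-5355 + 149428) = sqrt(144073)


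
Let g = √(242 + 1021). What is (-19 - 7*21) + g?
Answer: -166 + √1263 ≈ -130.46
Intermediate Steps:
g = √1263 ≈ 35.539
(-19 - 7*21) + g = (-19 - 7*21) + √1263 = (-19 - 147) + √1263 = -166 + √1263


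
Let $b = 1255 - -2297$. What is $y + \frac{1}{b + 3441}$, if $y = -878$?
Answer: $- \frac{6139853}{6993} \approx -878.0$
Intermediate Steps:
$b = 3552$ ($b = 1255 + 2297 = 3552$)
$y + \frac{1}{b + 3441} = -878 + \frac{1}{3552 + 3441} = -878 + \frac{1}{6993} = - \frac{6139853}{6993}$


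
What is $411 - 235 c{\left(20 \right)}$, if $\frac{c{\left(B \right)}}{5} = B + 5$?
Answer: $-28964$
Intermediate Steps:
$c{\left(B \right)} = 25 + 5 B$ ($c{\left(B \right)} = 5 \left(B + 5\right) = 5 \left(5 + B\right) = 25 + 5 B$)
$411 - 235 c{\left(20 \right)} = 411 - 235 \left(25 + 5 \cdot 20\right) = 411 - 235 \left(25 + 100\right) = 411 - 29375 = -28964$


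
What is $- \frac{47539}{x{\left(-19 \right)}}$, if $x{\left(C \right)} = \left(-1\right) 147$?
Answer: $\frac{47539}{147} \approx 323.39$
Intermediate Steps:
$x{\left(C \right)} = -147$
$- \frac{47539}{x{\left(-19 \right)}} = - \frac{47539}{-147} = \left(-47539\right) \left(- \frac{1}{147}\right) = \frac{47539}{147}$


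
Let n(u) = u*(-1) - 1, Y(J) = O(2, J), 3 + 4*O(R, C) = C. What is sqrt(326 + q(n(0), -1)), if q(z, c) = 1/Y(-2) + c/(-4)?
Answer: sqrt(32545)/10 ≈ 18.040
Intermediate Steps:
O(R, C) = -3/4 + C/4
Y(J) = -3/4 + J/4
n(u) = -1 - u (n(u) = -u - 1 = -1 - u)
q(z, c) = -4/5 - c/4 (q(z, c) = 1/(-3/4 + (1/4)*(-2)) + c/(-4) = 1/(-3/4 - 1/2) + c*(-1/4) = 1/(-5/4) - c/4 = 1*(-4/5) - c/4 = -4/5 - c/4)
sqrt(326 + q(n(0), -1)) = sqrt(326 + (-4/5 - 1/4*(-1))) = sqrt(326 + (-4/5 + 1/4)) = sqrt(326 - 11/20) = sqrt(6509/20) = sqrt(32545)/10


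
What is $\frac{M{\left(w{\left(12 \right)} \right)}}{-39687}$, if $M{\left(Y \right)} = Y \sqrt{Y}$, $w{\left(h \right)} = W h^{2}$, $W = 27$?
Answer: $- \frac{46656 \sqrt{3}}{13229} \approx -6.1086$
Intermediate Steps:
$w{\left(h \right)} = 27 h^{2}$
$M{\left(Y \right)} = Y^{\frac{3}{2}}$
$\frac{M{\left(w{\left(12 \right)} \right)}}{-39687} = \frac{\left(27 \cdot 12^{2}\right)^{\frac{3}{2}}}{-39687} = \left(27 \cdot 144\right)^{\frac{3}{2}} \left(- \frac{1}{39687}\right) = 3888^{\frac{3}{2}} \left(- \frac{1}{39687}\right) = 139968 \sqrt{3} \left(- \frac{1}{39687}\right) = - \frac{46656 \sqrt{3}}{13229}$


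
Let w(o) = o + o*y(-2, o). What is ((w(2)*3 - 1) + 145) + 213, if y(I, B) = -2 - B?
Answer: 339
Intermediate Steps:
w(o) = o + o*(-2 - o)
((w(2)*3 - 1) + 145) + 213 = ((-1*2*(1 + 2)*3 - 1) + 145) + 213 = ((-1*2*3*3 - 1) + 145) + 213 = ((-6*3 - 1) + 145) + 213 = ((-18 - 1) + 145) + 213 = (-19 + 145) + 213 = 126 + 213 = 339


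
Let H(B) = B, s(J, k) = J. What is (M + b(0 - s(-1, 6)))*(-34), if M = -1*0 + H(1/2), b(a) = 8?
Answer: -289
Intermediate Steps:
M = ½ (M = -1*0 + 1/2 = 0 + ½ = ½ ≈ 0.50000)
(M + b(0 - s(-1, 6)))*(-34) = (½ + 8)*(-34) = (17/2)*(-34) = -289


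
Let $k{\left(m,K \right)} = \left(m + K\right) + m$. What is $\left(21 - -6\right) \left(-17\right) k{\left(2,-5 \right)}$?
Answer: $459$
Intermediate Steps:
$k{\left(m,K \right)} = K + 2 m$ ($k{\left(m,K \right)} = \left(K + m\right) + m = K + 2 m$)
$\left(21 - -6\right) \left(-17\right) k{\left(2,-5 \right)} = \left(21 - -6\right) \left(-17\right) \left(-5 + 2 \cdot 2\right) = \left(21 + 6\right) \left(-17\right) \left(-5 + 4\right) = 27 \left(-17\right) \left(-1\right) = \left(-459\right) \left(-1\right) = 459$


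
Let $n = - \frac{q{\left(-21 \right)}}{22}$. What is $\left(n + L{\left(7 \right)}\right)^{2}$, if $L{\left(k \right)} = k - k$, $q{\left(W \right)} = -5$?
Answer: $\frac{25}{484} \approx 0.051653$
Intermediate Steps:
$L{\left(k \right)} = 0$
$n = \frac{5}{22}$ ($n = - \frac{-5}{22} = \left(-1\right) \left(- \frac{5}{22}\right) = \frac{5}{22} \approx 0.22727$)
$\left(n + L{\left(7 \right)}\right)^{2} = \left(\frac{5}{22} + 0\right)^{2} = \left(\frac{5}{22}\right)^{2} = \frac{25}{484}$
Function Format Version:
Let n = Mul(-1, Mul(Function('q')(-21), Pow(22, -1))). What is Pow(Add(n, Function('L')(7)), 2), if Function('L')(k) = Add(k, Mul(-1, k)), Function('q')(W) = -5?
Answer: Rational(25, 484) ≈ 0.051653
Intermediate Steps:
Function('L')(k) = 0
n = Rational(5, 22) (n = Mul(-1, Mul(-5, Pow(22, -1))) = Mul(-1, Mul(-5, Rational(1, 22))) = Mul(-1, Rational(-5, 22)) = Rational(5, 22) ≈ 0.22727)
Pow(Add(n, Function('L')(7)), 2) = Pow(Add(Rational(5, 22), 0), 2) = Pow(Rational(5, 22), 2) = Rational(25, 484)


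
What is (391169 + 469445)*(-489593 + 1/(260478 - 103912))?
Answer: -32984588244524559/78283 ≈ -4.2135e+11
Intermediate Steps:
(391169 + 469445)*(-489593 + 1/(260478 - 103912)) = 860614*(-489593 + 1/156566) = 860614*(-76653617637/156566) = -32984588244524559/78283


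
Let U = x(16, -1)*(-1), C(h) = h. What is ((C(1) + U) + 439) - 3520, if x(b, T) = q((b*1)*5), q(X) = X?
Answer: -3160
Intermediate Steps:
x(b, T) = 5*b (x(b, T) = (b*1)*5 = b*5 = 5*b)
U = -80 (U = (5*16)*(-1) = 80*(-1) = -80)
((C(1) + U) + 439) - 3520 = ((1 - 80) + 439) - 3520 = (-79 + 439) - 3520 = 360 - 3520 = -3160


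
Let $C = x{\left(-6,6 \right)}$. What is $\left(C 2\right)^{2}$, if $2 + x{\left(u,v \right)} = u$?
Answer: $256$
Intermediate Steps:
$x{\left(u,v \right)} = -2 + u$
$C = -8$ ($C = -2 - 6 = -8$)
$\left(C 2\right)^{2} = \left(\left(-8\right) 2\right)^{2} = \left(-16\right)^{2} = 256$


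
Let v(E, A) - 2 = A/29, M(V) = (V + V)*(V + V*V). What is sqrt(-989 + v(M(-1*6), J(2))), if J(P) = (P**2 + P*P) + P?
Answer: I*sqrt(829777)/29 ≈ 31.411*I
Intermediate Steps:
J(P) = P + 2*P**2 (J(P) = (P**2 + P**2) + P = 2*P**2 + P = P + 2*P**2)
M(V) = 2*V*(V + V**2) (M(V) = (2*V)*(V + V**2) = 2*V*(V + V**2))
v(E, A) = 2 + A/29
sqrt(-989 + v(M(-1*6), J(2))) = sqrt(-989 + (2 + (2*(1 + 2*2))/29)) = sqrt(-989 + (2 + (2*(1 + 4))/29)) = sqrt(-989 + (2 + (2*5)/29)) = sqrt(-989 + (2 + (1/29)*10)) = sqrt(-989 + (2 + 10/29)) = sqrt(-989 + 68/29) = sqrt(-28613/29) = I*sqrt(829777)/29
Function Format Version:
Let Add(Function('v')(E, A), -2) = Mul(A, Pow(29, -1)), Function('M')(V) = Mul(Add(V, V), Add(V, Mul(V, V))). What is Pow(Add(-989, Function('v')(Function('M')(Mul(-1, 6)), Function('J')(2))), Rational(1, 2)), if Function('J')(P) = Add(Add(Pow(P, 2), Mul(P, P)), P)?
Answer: Mul(Rational(1, 29), I, Pow(829777, Rational(1, 2))) ≈ Mul(31.411, I)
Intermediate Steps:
Function('J')(P) = Add(P, Mul(2, Pow(P, 2))) (Function('J')(P) = Add(Add(Pow(P, 2), Pow(P, 2)), P) = Add(Mul(2, Pow(P, 2)), P) = Add(P, Mul(2, Pow(P, 2))))
Function('M')(V) = Mul(2, V, Add(V, Pow(V, 2))) (Function('M')(V) = Mul(Mul(2, V), Add(V, Pow(V, 2))) = Mul(2, V, Add(V, Pow(V, 2))))
Function('v')(E, A) = Add(2, Mul(Rational(1, 29), A)) (Function('v')(E, A) = Add(2, Mul(A, Pow(29, -1))) = Add(2, Mul(A, Rational(1, 29))) = Add(2, Mul(Rational(1, 29), A)))
Pow(Add(-989, Function('v')(Function('M')(Mul(-1, 6)), Function('J')(2))), Rational(1, 2)) = Pow(Add(-989, Add(2, Mul(Rational(1, 29), Mul(2, Add(1, Mul(2, 2)))))), Rational(1, 2)) = Pow(Add(-989, Add(2, Mul(Rational(1, 29), Mul(2, Add(1, 4))))), Rational(1, 2)) = Pow(Add(-989, Add(2, Mul(Rational(1, 29), Mul(2, 5)))), Rational(1, 2)) = Pow(Add(-989, Add(2, Mul(Rational(1, 29), 10))), Rational(1, 2)) = Pow(Add(-989, Add(2, Rational(10, 29))), Rational(1, 2)) = Pow(Add(-989, Rational(68, 29)), Rational(1, 2)) = Pow(Rational(-28613, 29), Rational(1, 2)) = Mul(Rational(1, 29), I, Pow(829777, Rational(1, 2)))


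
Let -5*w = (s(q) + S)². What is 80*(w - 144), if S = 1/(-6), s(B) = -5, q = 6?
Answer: -107524/9 ≈ -11947.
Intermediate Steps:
S = -⅙ ≈ -0.16667
w = -961/180 (w = -(-5 - ⅙)²/5 = -(-31/6)²/5 = -⅕*961/36 = -961/180 ≈ -5.3389)
80*(w - 144) = 80*(-961/180 - 144) = 80*(-26881/180) = -107524/9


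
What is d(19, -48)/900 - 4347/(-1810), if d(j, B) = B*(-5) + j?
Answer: 438109/162900 ≈ 2.6894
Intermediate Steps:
d(j, B) = j - 5*B (d(j, B) = -5*B + j = j - 5*B)
d(19, -48)/900 - 4347/(-1810) = (19 - 5*(-48))/900 - 4347/(-1810) = (19 + 240)*(1/900) - 4347*(-1/1810) = 259*(1/900) + 4347/1810 = 259/900 + 4347/1810 = 438109/162900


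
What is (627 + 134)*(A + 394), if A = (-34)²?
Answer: 1179550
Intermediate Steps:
A = 1156
(627 + 134)*(A + 394) = (627 + 134)*(1156 + 394) = 761*1550 = 1179550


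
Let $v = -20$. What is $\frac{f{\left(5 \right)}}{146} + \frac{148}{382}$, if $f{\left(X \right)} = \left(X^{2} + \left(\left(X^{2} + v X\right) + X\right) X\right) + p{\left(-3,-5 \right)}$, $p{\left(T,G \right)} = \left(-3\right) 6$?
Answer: $- \frac{54709}{27886} \approx -1.9619$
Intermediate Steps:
$p{\left(T,G \right)} = -18$
$f{\left(X \right)} = -18 + X^{2} + X \left(X^{2} - 19 X\right)$ ($f{\left(X \right)} = \left(X^{2} + \left(\left(X^{2} - 20 X\right) + X\right) X\right) - 18 = \left(X^{2} + \left(X^{2} - 19 X\right) X\right) - 18 = \left(X^{2} + X \left(X^{2} - 19 X\right)\right) - 18 = -18 + X^{2} + X \left(X^{2} - 19 X\right)$)
$\frac{f{\left(5 \right)}}{146} + \frac{148}{382} = \frac{-18 + 5^{3} - 18 \cdot 5^{2}}{146} + \frac{148}{382} = \left(-18 + 125 - 450\right) \frac{1}{146} + 148 \cdot \frac{1}{382} = \left(-18 + 125 - 450\right) \frac{1}{146} + \frac{74}{191} = \left(-343\right) \frac{1}{146} + \frac{74}{191} = - \frac{343}{146} + \frac{74}{191} = - \frac{54709}{27886}$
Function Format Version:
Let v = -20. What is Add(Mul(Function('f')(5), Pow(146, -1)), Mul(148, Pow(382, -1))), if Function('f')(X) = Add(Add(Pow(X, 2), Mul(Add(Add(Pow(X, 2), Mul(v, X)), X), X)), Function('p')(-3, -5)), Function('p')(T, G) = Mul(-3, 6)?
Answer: Rational(-54709, 27886) ≈ -1.9619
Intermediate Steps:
Function('p')(T, G) = -18
Function('f')(X) = Add(-18, Pow(X, 2), Mul(X, Add(Pow(X, 2), Mul(-19, X)))) (Function('f')(X) = Add(Add(Pow(X, 2), Mul(Add(Add(Pow(X, 2), Mul(-20, X)), X), X)), -18) = Add(Add(Pow(X, 2), Mul(Add(Pow(X, 2), Mul(-19, X)), X)), -18) = Add(Add(Pow(X, 2), Mul(X, Add(Pow(X, 2), Mul(-19, X)))), -18) = Add(-18, Pow(X, 2), Mul(X, Add(Pow(X, 2), Mul(-19, X)))))
Add(Mul(Function('f')(5), Pow(146, -1)), Mul(148, Pow(382, -1))) = Add(Mul(Add(-18, Pow(5, 3), Mul(-18, Pow(5, 2))), Pow(146, -1)), Mul(148, Pow(382, -1))) = Add(Mul(Add(-18, 125, Mul(-18, 25)), Rational(1, 146)), Mul(148, Rational(1, 382))) = Add(Mul(Add(-18, 125, -450), Rational(1, 146)), Rational(74, 191)) = Add(Mul(-343, Rational(1, 146)), Rational(74, 191)) = Add(Rational(-343, 146), Rational(74, 191)) = Rational(-54709, 27886)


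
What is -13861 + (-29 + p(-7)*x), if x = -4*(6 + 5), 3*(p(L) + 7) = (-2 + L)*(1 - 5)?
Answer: -14110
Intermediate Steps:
p(L) = -13/3 - 4*L/3 (p(L) = -7 + ((-2 + L)*(1 - 5))/3 = -7 + ((-2 + L)*(-4))/3 = -7 + (8 - 4*L)/3 = -7 + (8/3 - 4*L/3) = -13/3 - 4*L/3)
x = -44 (x = -4*11 = -44)
-13861 + (-29 + p(-7)*x) = -13861 + (-29 + (-13/3 - 4/3*(-7))*(-44)) = -13861 + (-29 + (-13/3 + 28/3)*(-44)) = -13861 + (-29 + 5*(-44)) = -13861 + (-29 - 220) = -13861 - 249 = -14110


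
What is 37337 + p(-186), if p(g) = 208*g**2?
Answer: 7233305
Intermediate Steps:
37337 + p(-186) = 37337 + 208*(-186)**2 = 37337 + 208*34596 = 37337 + 7195968 = 7233305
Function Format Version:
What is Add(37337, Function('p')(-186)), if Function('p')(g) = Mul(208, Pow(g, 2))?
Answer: 7233305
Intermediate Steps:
Add(37337, Function('p')(-186)) = Add(37337, Mul(208, Pow(-186, 2))) = Add(37337, Mul(208, 34596)) = Add(37337, 7195968) = 7233305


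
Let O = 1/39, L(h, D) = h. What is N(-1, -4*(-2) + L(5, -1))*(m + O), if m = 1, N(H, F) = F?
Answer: 40/3 ≈ 13.333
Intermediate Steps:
O = 1/39 ≈ 0.025641
N(-1, -4*(-2) + L(5, -1))*(m + O) = (-4*(-2) + 5)*(1 + 1/39) = (8 + 5)*(40/39) = 13*(40/39) = 40/3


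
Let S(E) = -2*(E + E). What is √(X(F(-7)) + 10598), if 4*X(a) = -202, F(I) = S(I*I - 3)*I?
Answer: √42190/2 ≈ 102.70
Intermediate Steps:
S(E) = -4*E
F(I) = I*(12 - 4*I²) (F(I) = (-4*(I*I - 3))*I = (-4*(I² - 3))*I = (-4*(-3 + I²))*I = (12 - 4*I²)*I = I*(12 - 4*I²))
X(a) = -101/2 (X(a) = (¼)*(-202) = -101/2)
√(X(F(-7)) + 10598) = √(-101/2 + 10598) = √(21095/2) = √42190/2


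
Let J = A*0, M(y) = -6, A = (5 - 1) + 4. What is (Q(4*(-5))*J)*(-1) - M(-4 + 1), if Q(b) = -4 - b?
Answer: 6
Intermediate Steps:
A = 8 (A = 4 + 4 = 8)
J = 0 (J = 8*0 = 0)
(Q(4*(-5))*J)*(-1) - M(-4 + 1) = ((-4 - 4*(-5))*0)*(-1) - 1*(-6) = ((-4 - 1*(-20))*0)*(-1) + 6 = ((-4 + 20)*0)*(-1) + 6 = (16*0)*(-1) + 6 = 0*(-1) + 6 = 0 + 6 = 6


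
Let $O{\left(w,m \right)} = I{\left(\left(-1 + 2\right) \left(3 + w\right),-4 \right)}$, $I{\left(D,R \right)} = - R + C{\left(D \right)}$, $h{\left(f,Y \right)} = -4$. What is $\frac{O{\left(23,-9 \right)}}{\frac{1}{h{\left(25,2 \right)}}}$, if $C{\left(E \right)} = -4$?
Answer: $0$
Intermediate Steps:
$I{\left(D,R \right)} = -4 - R$ ($I{\left(D,R \right)} = - R - 4 = -4 - R$)
$O{\left(w,m \right)} = 0$ ($O{\left(w,m \right)} = -4 - -4 = -4 + 4 = 0$)
$\frac{O{\left(23,-9 \right)}}{\frac{1}{h{\left(25,2 \right)}}} = \frac{0}{\frac{1}{-4}} = \frac{0}{- \frac{1}{4}} = 0 \left(-4\right) = 0$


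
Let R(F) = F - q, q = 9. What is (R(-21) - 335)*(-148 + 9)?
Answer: 50735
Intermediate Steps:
R(F) = -9 + F (R(F) = F - 1*9 = F - 9 = -9 + F)
(R(-21) - 335)*(-148 + 9) = ((-9 - 21) - 335)*(-148 + 9) = (-30 - 335)*(-139) = -365*(-139) = 50735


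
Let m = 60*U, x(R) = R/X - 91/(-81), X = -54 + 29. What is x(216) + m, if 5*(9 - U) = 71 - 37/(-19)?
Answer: -13192499/38475 ≈ -342.88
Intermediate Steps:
X = -25
U = -531/95 (U = 9 - (71 - 37/(-19))/5 = 9 - (71 - 37*(-1/19))/5 = 9 - (71 + 37/19)/5 = 9 - ⅕*1386/19 = 9 - 1386/95 = -531/95 ≈ -5.5895)
x(R) = 91/81 - R/25 (x(R) = R/(-25) - 91/(-81) = R*(-1/25) - 91*(-1/81) = -R/25 + 91/81 = 91/81 - R/25)
m = -6372/19 (m = 60*(-531/95) = -6372/19 ≈ -335.37)
x(216) + m = (91/81 - 1/25*216) - 6372/19 = (91/81 - 216/25) - 6372/19 = -15221/2025 - 6372/19 = -13192499/38475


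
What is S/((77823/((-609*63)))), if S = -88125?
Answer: 375676875/8647 ≈ 43446.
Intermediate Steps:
S/((77823/((-609*63)))) = -88125/(77823/((-609*63))) = -88125/(77823/(-38367)) = -88125/(77823*(-1/38367)) = -88125/(-8647/4263) = -88125*(-4263/8647) = 375676875/8647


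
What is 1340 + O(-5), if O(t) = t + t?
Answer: 1330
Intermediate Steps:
O(t) = 2*t
1340 + O(-5) = 1340 + 2*(-5) = 1340 - 10 = 1330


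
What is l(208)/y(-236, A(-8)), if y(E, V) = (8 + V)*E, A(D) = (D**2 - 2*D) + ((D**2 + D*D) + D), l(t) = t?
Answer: -1/236 ≈ -0.0042373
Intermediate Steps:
A(D) = -D + 3*D**2 (A(D) = (D**2 - 2*D) + ((D**2 + D**2) + D) = (D**2 - 2*D) + (2*D**2 + D) = (D**2 - 2*D) + (D + 2*D**2) = -D + 3*D**2)
y(E, V) = E*(8 + V)
l(208)/y(-236, A(-8)) = 208/((-236*(8 - 8*(-1 + 3*(-8))))) = 208/((-236*(8 - 8*(-1 - 24)))) = 208/((-236*(8 - 8*(-25)))) = 208/((-236*(8 + 200))) = 208/((-236*208)) = 208/(-49088) = 208*(-1/49088) = -1/236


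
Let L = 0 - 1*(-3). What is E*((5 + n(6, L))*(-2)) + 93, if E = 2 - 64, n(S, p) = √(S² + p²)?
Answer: 713 + 372*√5 ≈ 1544.8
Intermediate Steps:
L = 3 (L = 0 + 3 = 3)
E = -62
E*((5 + n(6, L))*(-2)) + 93 = -62*(5 + √(6² + 3²))*(-2) + 93 = -62*(5 + √(36 + 9))*(-2) + 93 = -62*(5 + √45)*(-2) + 93 = -62*(5 + 3*√5)*(-2) + 93 = -62*(-10 - 6*√5) + 93 = (620 + 372*√5) + 93 = 713 + 372*√5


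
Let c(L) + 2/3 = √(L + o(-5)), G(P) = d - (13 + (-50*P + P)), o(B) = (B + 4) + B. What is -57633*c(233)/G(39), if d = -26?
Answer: 19211/936 - 19211*√227/624 ≈ -443.33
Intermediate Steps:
o(B) = 4 + 2*B (o(B) = (4 + B) + B = 4 + 2*B)
G(P) = -39 + 49*P (G(P) = -26 - (13 + (-50*P + P)) = -26 - (13 - 49*P) = -26 + (-13 + 49*P) = -39 + 49*P)
c(L) = -⅔ + √(-6 + L) (c(L) = -⅔ + √(L + (4 + 2*(-5))) = -⅔ + √(L + (4 - 10)) = -⅔ + √(L - 6) = -⅔ + √(-6 + L))
-57633*c(233)/G(39) = -57633*(-⅔ + √(-6 + 233))/(-39 + 49*39) = -57633*(-⅔ + √227)/(-39 + 1911) = -(-19211/936 + 19211*√227/624) = -57633*(-1/2808 + √227/1872) = 19211/936 - 19211*√227/624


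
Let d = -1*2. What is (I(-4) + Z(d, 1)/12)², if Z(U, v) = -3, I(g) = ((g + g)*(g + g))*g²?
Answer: 16769025/16 ≈ 1.0481e+6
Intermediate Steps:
d = -2
I(g) = 4*g⁴ (I(g) = ((2*g)*(2*g))*g² = (4*g²)*g² = 4*g⁴)
(I(-4) + Z(d, 1)/12)² = (4*(-4)⁴ - 3/12)² = (4*256 - 3*1/12)² = (1024 - ¼)² = (4095/4)² = 16769025/16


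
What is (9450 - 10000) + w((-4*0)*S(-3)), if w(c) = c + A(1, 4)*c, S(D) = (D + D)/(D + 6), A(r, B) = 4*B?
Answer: -550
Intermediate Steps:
S(D) = 2*D/(6 + D) (S(D) = (2*D)/(6 + D) = 2*D/(6 + D))
w(c) = 17*c (w(c) = c + (4*4)*c = c + 16*c = 17*c)
(9450 - 10000) + w((-4*0)*S(-3)) = (9450 - 10000) + 17*((-4*0)*(2*(-3)/(6 - 3))) = -550 + 17*(0*(2*(-3)/3)) = -550 + 17*(0*(2*(-3)*(⅓))) = -550 + 17*(0*(-2)) = -550 + 17*0 = -550 + 0 = -550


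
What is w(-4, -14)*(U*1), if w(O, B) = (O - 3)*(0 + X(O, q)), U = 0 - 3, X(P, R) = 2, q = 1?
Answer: 42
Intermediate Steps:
U = -3
w(O, B) = -6 + 2*O (w(O, B) = (O - 3)*(0 + 2) = (-3 + O)*2 = -6 + 2*O)
w(-4, -14)*(U*1) = (-6 + 2*(-4))*(-3*1) = (-6 - 8)*(-3) = -14*(-3) = 42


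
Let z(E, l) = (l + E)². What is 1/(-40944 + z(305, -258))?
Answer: -1/38735 ≈ -2.5816e-5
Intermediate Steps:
z(E, l) = (E + l)²
1/(-40944 + z(305, -258)) = 1/(-40944 + (305 - 258)²) = 1/(-40944 + 47²) = 1/(-40944 + 2209) = 1/(-38735) = -1/38735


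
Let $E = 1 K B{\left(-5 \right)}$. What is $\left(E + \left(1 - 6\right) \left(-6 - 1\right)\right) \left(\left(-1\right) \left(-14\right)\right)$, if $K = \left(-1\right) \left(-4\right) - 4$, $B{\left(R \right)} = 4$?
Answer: $490$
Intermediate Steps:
$K = 0$ ($K = 4 - 4 = 0$)
$E = 0$ ($E = 1 \cdot 0 \cdot 4 = 0 \cdot 4 = 0$)
$\left(E + \left(1 - 6\right) \left(-6 - 1\right)\right) \left(\left(-1\right) \left(-14\right)\right) = \left(0 + \left(1 - 6\right) \left(-6 - 1\right)\right) \left(\left(-1\right) \left(-14\right)\right) = \left(0 - -35\right) 14 = \left(0 + 35\right) 14 = 35 \cdot 14 = 490$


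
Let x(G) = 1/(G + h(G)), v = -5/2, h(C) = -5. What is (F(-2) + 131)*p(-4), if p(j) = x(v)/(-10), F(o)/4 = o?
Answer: 41/25 ≈ 1.6400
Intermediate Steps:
v = -5/2 (v = -5*1/2 = -5/2 ≈ -2.5000)
F(o) = 4*o
x(G) = 1/(-5 + G) (x(G) = 1/(G - 5) = 1/(-5 + G))
p(j) = 1/75 (p(j) = 1/(-5 - 5/2*(-10)) = -1/10/(-15/2) = -2/15*(-1/10) = 1/75)
(F(-2) + 131)*p(-4) = (4*(-2) + 131)*(1/75) = (-8 + 131)*(1/75) = 123*(1/75) = 41/25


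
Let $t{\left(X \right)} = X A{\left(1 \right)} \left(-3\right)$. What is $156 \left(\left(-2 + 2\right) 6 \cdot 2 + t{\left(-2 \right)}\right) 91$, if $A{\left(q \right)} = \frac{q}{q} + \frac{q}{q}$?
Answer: $170352$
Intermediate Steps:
$A{\left(q \right)} = 2$ ($A{\left(q \right)} = 1 + 1 = 2$)
$t{\left(X \right)} = - 6 X$ ($t{\left(X \right)} = X 2 \left(-3\right) = 2 X \left(-3\right) = - 6 X$)
$156 \left(\left(-2 + 2\right) 6 \cdot 2 + t{\left(-2 \right)}\right) 91 = 156 \left(\left(-2 + 2\right) 6 \cdot 2 - -12\right) 91 = 156 \left(0 \cdot 6 \cdot 2 + 12\right) 91 = 156 \left(0 \cdot 2 + 12\right) 91 = 156 \left(0 + 12\right) 91 = 156 \cdot 12 \cdot 91 = 1872 \cdot 91 = 170352$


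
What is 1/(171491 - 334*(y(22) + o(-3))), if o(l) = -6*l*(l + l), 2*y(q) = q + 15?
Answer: 1/201384 ≈ 4.9656e-6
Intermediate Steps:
y(q) = 15/2 + q/2 (y(q) = (q + 15)/2 = (15 + q)/2 = 15/2 + q/2)
o(l) = -12*l² (o(l) = -6*l*2*l = -12*l²)
1/(171491 - 334*(y(22) + o(-3))) = 1/(171491 - 334*((15/2 + (½)*22) - 12*(-3)²)) = 1/(171491 - 334*((15/2 + 11) - 12*9)) = 1/(171491 - 334*(37/2 - 108)) = 1/(171491 - 334*(-179/2)) = 1/(171491 + 29893) = 1/201384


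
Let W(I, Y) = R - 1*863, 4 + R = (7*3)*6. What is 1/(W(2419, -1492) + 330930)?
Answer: 1/330189 ≈ 3.0286e-6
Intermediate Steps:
R = 122 (R = -4 + (7*3)*6 = -4 + 21*6 = -4 + 126 = 122)
W(I, Y) = -741 (W(I, Y) = 122 - 1*863 = 122 - 863 = -741)
1/(W(2419, -1492) + 330930) = 1/(-741 + 330930) = 1/330189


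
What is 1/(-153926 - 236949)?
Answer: -1/390875 ≈ -2.5584e-6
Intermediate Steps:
1/(-153926 - 236949) = 1/(-390875) = -1/390875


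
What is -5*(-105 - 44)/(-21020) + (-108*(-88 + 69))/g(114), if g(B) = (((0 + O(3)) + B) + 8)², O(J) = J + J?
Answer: 386587/4304896 ≈ 0.089802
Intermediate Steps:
O(J) = 2*J
g(B) = (14 + B)² (g(B) = (((0 + 2*3) + B) + 8)² = (((0 + 6) + B) + 8)² = ((6 + B) + 8)² = (14 + B)²)
-5*(-105 - 44)/(-21020) + (-108*(-88 + 69))/g(114) = -5*(-105 - 44)/(-21020) + (-108*(-88 + 69))/((14 + 114)²) = -5*(-149)*(-1/21020) + (-108*(-19))/(128²) = 745*(-1/21020) + 2052/16384 = -149/4204 + 2052*(1/16384) = -149/4204 + 513/4096 = 386587/4304896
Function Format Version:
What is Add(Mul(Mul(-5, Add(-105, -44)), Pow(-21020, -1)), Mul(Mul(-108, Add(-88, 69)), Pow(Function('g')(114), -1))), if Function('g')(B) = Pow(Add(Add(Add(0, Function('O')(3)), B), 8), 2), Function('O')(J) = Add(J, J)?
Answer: Rational(386587, 4304896) ≈ 0.089802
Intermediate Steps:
Function('O')(J) = Mul(2, J)
Function('g')(B) = Pow(Add(14, B), 2) (Function('g')(B) = Pow(Add(Add(Add(0, Mul(2, 3)), B), 8), 2) = Pow(Add(Add(Add(0, 6), B), 8), 2) = Pow(Add(Add(6, B), 8), 2) = Pow(Add(14, B), 2))
Add(Mul(Mul(-5, Add(-105, -44)), Pow(-21020, -1)), Mul(Mul(-108, Add(-88, 69)), Pow(Function('g')(114), -1))) = Add(Mul(Mul(-5, Add(-105, -44)), Pow(-21020, -1)), Mul(Mul(-108, Add(-88, 69)), Pow(Pow(Add(14, 114), 2), -1))) = Add(Mul(Mul(-5, -149), Rational(-1, 21020)), Mul(Mul(-108, -19), Pow(Pow(128, 2), -1))) = Add(Mul(745, Rational(-1, 21020)), Mul(2052, Pow(16384, -1))) = Add(Rational(-149, 4204), Mul(2052, Rational(1, 16384))) = Add(Rational(-149, 4204), Rational(513, 4096)) = Rational(386587, 4304896)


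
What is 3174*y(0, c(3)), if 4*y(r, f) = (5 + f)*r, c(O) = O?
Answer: 0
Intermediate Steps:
y(r, f) = r*(5 + f)/4 (y(r, f) = ((5 + f)*r)/4 = (r*(5 + f))/4 = r*(5 + f)/4)
3174*y(0, c(3)) = 3174*((¼)*0*(5 + 3)) = 3174*((¼)*0*8) = 3174*0 = 0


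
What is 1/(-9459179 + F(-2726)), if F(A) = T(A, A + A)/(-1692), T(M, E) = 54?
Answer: -94/889162829 ≈ -1.0572e-7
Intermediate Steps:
F(A) = -3/94 (F(A) = 54/(-1692) = 54*(-1/1692) = -3/94)
1/(-9459179 + F(-2726)) = 1/(-9459179 - 3/94) = 1/(-889162829/94) = -94/889162829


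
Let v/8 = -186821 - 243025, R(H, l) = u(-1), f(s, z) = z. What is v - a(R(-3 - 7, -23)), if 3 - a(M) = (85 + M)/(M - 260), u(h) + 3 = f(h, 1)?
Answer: -900958085/262 ≈ -3.4388e+6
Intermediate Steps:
u(h) = -2 (u(h) = -3 + 1 = -2)
R(H, l) = -2
a(M) = 3 - (85 + M)/(-260 + M) (a(M) = 3 - (85 + M)/(M - 260) = 3 - (85 + M)/(-260 + M))
v = -3438768 (v = 8*(-186821 - 243025) = 8*(-429846) = -3438768)
v - a(R(-3 - 7, -23)) = -3438768 - (-865 + 2*(-2))/(-260 - 2) = -3438768 - (-865 - 4)/(-262) = -3438768 - (-1)*(-869)/262 = -3438768 - 1*869/262 = -3438768 - 869/262 = -900958085/262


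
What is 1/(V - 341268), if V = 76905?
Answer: -1/264363 ≈ -3.7827e-6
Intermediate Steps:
1/(V - 341268) = 1/(76905 - 341268) = 1/(-264363) = -1/264363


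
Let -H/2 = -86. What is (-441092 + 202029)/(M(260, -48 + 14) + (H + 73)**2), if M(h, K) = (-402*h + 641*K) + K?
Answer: 239063/66323 ≈ 3.6045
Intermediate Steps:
H = 172 (H = -2*(-86) = 172)
M(h, K) = -402*h + 642*K
(-441092 + 202029)/(M(260, -48 + 14) + (H + 73)**2) = (-441092 + 202029)/((-402*260 + 642*(-48 + 14)) + (172 + 73)**2) = -239063/((-104520 + 642*(-34)) + 245**2) = -239063/((-104520 - 21828) + 60025) = -239063/(-126348 + 60025) = -239063/(-66323) = -239063*(-1/66323) = 239063/66323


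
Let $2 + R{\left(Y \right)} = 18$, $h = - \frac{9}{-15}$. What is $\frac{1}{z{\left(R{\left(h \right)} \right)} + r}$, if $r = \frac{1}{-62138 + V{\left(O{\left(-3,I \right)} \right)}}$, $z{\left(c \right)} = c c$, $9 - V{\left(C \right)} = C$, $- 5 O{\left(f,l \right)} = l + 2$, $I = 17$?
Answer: $\frac{310626}{79520251} \approx 0.0039063$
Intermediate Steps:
$h = \frac{3}{5}$ ($h = \left(-9\right) \left(- \frac{1}{15}\right) = \frac{3}{5} \approx 0.6$)
$R{\left(Y \right)} = 16$ ($R{\left(Y \right)} = -2 + 18 = 16$)
$O{\left(f,l \right)} = - \frac{2}{5} - \frac{l}{5}$ ($O{\left(f,l \right)} = - \frac{l + 2}{5} = - \frac{2 + l}{5} = - \frac{2}{5} - \frac{l}{5}$)
$V{\left(C \right)} = 9 - C$
$z{\left(c \right)} = c^{2}$
$r = - \frac{5}{310626}$ ($r = \frac{1}{-62138 + \left(9 - \left(- \frac{2}{5} - \frac{17}{5}\right)\right)} = \frac{1}{-62138 + \left(9 - - \frac{19}{5}\right)} = \frac{1}{-62138 + \left(9 + \frac{19}{5}\right)} = \frac{1}{-62138 + \frac{64}{5}} = \frac{1}{- \frac{310626}{5}} = - \frac{5}{310626} \approx -1.6097 \cdot 10^{-5}$)
$\frac{1}{z{\left(R{\left(h \right)} \right)} + r} = \frac{1}{16^{2} - \frac{5}{310626}} = \frac{1}{256 - \frac{5}{310626}} = \frac{1}{\frac{79520251}{310626}} = \frac{310626}{79520251}$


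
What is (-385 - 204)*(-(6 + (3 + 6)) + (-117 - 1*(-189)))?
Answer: -33573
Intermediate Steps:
(-385 - 204)*(-(6 + (3 + 6)) + (-117 - 1*(-189))) = -589*(-(6 + 9) + (-117 + 189)) = -589*(-1*15 + 72) = -589*(-15 + 72) = -589*57 = -33573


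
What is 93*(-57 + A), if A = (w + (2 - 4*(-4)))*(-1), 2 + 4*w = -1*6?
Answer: -6789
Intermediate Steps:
w = -2 (w = -½ + (-1*6)/4 = -½ + (¼)*(-6) = -½ - 3/2 = -2)
A = -16 (A = (-2 + (2 - 4*(-4)))*(-1) = (-2 + (2 + 16))*(-1) = (-2 + 18)*(-1) = 16*(-1) = -16)
93*(-57 + A) = 93*(-57 - 16) = 93*(-73) = -6789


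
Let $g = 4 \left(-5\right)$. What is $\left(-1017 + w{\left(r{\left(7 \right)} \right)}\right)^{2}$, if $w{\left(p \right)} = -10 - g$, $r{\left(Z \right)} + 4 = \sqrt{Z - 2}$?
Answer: $1014049$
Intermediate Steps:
$g = -20$
$r{\left(Z \right)} = -4 + \sqrt{-2 + Z}$ ($r{\left(Z \right)} = -4 + \sqrt{Z - 2} = -4 + \sqrt{-2 + Z}$)
$w{\left(p \right)} = 10$ ($w{\left(p \right)} = -10 - -20 = -10 + 20 = 10$)
$\left(-1017 + w{\left(r{\left(7 \right)} \right)}\right)^{2} = \left(-1017 + 10\right)^{2} = \left(-1007\right)^{2} = 1014049$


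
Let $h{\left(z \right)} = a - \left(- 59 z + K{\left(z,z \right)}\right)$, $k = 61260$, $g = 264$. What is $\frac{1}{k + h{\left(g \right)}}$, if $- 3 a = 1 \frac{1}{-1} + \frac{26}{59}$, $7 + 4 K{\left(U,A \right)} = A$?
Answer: $\frac{236}{18118177} \approx 1.3026 \cdot 10^{-5}$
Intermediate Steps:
$K{\left(U,A \right)} = - \frac{7}{4} + \frac{A}{4}$
$a = \frac{11}{59}$ ($a = - \frac{1 \frac{1}{-1} + \frac{26}{59}}{3} = - \frac{1 \left(-1\right) + 26 \cdot \frac{1}{59}}{3} = - \frac{-1 + \frac{26}{59}}{3} = \left(- \frac{1}{3}\right) \left(- \frac{33}{59}\right) = \frac{11}{59} \approx 0.18644$)
$h{\left(z \right)} = \frac{457}{236} + \frac{235 z}{4}$ ($h{\left(z \right)} = \frac{11}{59} - \left(- 59 z + \left(- \frac{7}{4} + \frac{z}{4}\right)\right) = \frac{11}{59} - \left(- \frac{7}{4} - \frac{235 z}{4}\right) = \frac{11}{59} + \left(\frac{7}{4} + \frac{235 z}{4}\right) = \frac{457}{236} + \frac{235 z}{4}$)
$\frac{1}{k + h{\left(g \right)}} = \frac{1}{61260 + \left(\frac{457}{236} + \frac{235}{4} \cdot 264\right)} = \frac{1}{61260 + \left(\frac{457}{236} + 15510\right)} = \frac{1}{61260 + \frac{3660817}{236}} = \frac{1}{\frac{18118177}{236}} = \frac{236}{18118177}$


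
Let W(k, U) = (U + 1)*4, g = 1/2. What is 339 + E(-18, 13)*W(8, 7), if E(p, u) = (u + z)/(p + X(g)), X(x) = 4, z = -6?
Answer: 323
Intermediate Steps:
g = 1/2 ≈ 0.50000
W(k, U) = 4 + 4*U (W(k, U) = (1 + U)*4 = 4 + 4*U)
E(p, u) = (-6 + u)/(4 + p) (E(p, u) = (u - 6)/(p + 4) = (-6 + u)/(4 + p))
339 + E(-18, 13)*W(8, 7) = 339 + ((-6 + 13)/(4 - 18))*(4 + 4*7) = 339 + (7/(-14))*(4 + 28) = 339 - 1/14*7*32 = 339 - 1/2*32 = 339 - 16 = 323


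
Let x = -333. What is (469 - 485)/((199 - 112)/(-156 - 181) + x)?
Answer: 1348/28077 ≈ 0.048011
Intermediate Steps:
(469 - 485)/((199 - 112)/(-156 - 181) + x) = (469 - 485)/((199 - 112)/(-156 - 181) - 333) = -16/(87/(-337) - 333) = -16/(87*(-1/337) - 333) = -16/(-87/337 - 333) = -16/(-112308/337) = -16*(-337/112308) = 1348/28077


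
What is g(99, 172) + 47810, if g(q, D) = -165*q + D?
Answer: 31647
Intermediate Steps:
g(q, D) = D - 165*q
g(99, 172) + 47810 = (172 - 165*99) + 47810 = (172 - 16335) + 47810 = -16163 + 47810 = 31647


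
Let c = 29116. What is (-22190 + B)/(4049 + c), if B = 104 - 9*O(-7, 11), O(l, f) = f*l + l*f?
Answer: -460/737 ≈ -0.62415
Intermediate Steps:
O(l, f) = 2*f*l (O(l, f) = f*l + f*l = 2*f*l)
B = 1490 (B = 104 - 18*11*(-7) = 104 - 9*(-154) = 104 + 1386 = 1490)
(-22190 + B)/(4049 + c) = (-22190 + 1490)/(4049 + 29116) = -20700/33165 = -20700*1/33165 = -460/737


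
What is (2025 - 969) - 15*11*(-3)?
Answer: 1551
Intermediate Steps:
(2025 - 969) - 15*11*(-3) = 1056 - 165*(-3) = 1056 + 495 = 1551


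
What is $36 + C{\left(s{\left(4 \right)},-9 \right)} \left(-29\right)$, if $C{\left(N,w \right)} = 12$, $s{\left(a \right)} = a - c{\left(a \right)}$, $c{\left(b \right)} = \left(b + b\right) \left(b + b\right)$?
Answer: $-312$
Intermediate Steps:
$c{\left(b \right)} = 4 b^{2}$ ($c{\left(b \right)} = 2 b 2 b = 4 b^{2}$)
$s{\left(a \right)} = a - 4 a^{2}$
$36 + C{\left(s{\left(4 \right)},-9 \right)} \left(-29\right) = 36 + 12 \left(-29\right) = 36 - 348 = -312$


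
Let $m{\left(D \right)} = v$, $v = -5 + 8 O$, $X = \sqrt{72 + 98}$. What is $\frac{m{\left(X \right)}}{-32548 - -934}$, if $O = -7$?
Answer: $\frac{61}{31614} \approx 0.0019295$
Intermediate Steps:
$X = \sqrt{170} \approx 13.038$
$v = -61$ ($v = -5 + 8 \left(-7\right) = -5 - 56 = -61$)
$m{\left(D \right)} = -61$
$\frac{m{\left(X \right)}}{-32548 - -934} = - \frac{61}{-32548 - -934} = - \frac{61}{-32548 + 934} = - \frac{61}{-31614} = \left(-61\right) \left(- \frac{1}{31614}\right) = \frac{61}{31614}$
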